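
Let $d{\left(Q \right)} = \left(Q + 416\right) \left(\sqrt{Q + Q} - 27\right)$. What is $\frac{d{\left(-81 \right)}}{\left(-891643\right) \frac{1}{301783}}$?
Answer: $\frac{2729627235}{891643} - \frac{909875745 i \sqrt{2}}{891643} \approx 3061.3 - 1443.1 i$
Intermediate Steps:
$d{\left(Q \right)} = \left(-27 + \sqrt{2} \sqrt{Q}\right) \left(416 + Q\right)$ ($d{\left(Q \right)} = \left(416 + Q\right) \left(\sqrt{2 Q} - 27\right) = \left(416 + Q\right) \left(\sqrt{2} \sqrt{Q} - 27\right) = \left(416 + Q\right) \left(-27 + \sqrt{2} \sqrt{Q}\right) = \left(-27 + \sqrt{2} \sqrt{Q}\right) \left(416 + Q\right)$)
$\frac{d{\left(-81 \right)}}{\left(-891643\right) \frac{1}{301783}} = \frac{-11232 - -2187 + \sqrt{2} \left(-81\right)^{\frac{3}{2}} + 416 \sqrt{2} \sqrt{-81}}{\left(-891643\right) \frac{1}{301783}} = \frac{-11232 + 2187 + \sqrt{2} \left(- 729 i\right) + 416 \sqrt{2} \cdot 9 i}{\left(-891643\right) \frac{1}{301783}} = \frac{-11232 + 2187 - 729 i \sqrt{2} + 3744 i \sqrt{2}}{- \frac{891643}{301783}} = \left(-9045 + 3015 i \sqrt{2}\right) \left(- \frac{301783}{891643}\right) = \frac{2729627235}{891643} - \frac{909875745 i \sqrt{2}}{891643}$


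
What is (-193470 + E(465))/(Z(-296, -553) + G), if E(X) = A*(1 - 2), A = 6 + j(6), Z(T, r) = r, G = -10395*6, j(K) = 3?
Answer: 193479/62923 ≈ 3.0749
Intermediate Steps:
G = -62370
A = 9 (A = 6 + 3 = 9)
E(X) = -9 (E(X) = 9*(1 - 2) = 9*(-1) = -9)
(-193470 + E(465))/(Z(-296, -553) + G) = (-193470 - 9)/(-553 - 62370) = -193479/(-62923) = -193479*(-1/62923) = 193479/62923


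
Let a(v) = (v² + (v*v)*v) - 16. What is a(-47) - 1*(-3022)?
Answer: -98608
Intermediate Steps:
a(v) = -16 + v² + v³ (a(v) = (v² + v²*v) - 16 = (v² + v³) - 16 = -16 + v² + v³)
a(-47) - 1*(-3022) = (-16 + (-47)² + (-47)³) - 1*(-3022) = (-16 + 2209 - 103823) + 3022 = -101630 + 3022 = -98608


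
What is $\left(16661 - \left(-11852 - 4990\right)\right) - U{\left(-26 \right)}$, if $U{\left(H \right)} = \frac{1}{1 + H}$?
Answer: $\frac{837576}{25} \approx 33503.0$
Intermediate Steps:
$\left(16661 - \left(-11852 - 4990\right)\right) - U{\left(-26 \right)} = \left(16661 - \left(-11852 - 4990\right)\right) - \frac{1}{1 - 26} = \left(16661 - -16842\right) - \frac{1}{-25} = \left(16661 + 16842\right) - - \frac{1}{25} = 33503 + \frac{1}{25} = \frac{837576}{25}$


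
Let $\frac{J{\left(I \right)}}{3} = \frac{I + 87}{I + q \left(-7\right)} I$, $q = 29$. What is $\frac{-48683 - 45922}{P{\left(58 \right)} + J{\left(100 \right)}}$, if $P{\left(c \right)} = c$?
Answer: $\frac{9744315}{50126} \approx 194.4$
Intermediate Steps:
$J{\left(I \right)} = \frac{3 I \left(87 + I\right)}{-203 + I}$ ($J{\left(I \right)} = 3 \frac{I + 87}{I + 29 \left(-7\right)} I = 3 \frac{87 + I}{I - 203} I = 3 \frac{87 + I}{-203 + I} I = 3 \frac{I \left(87 + I\right)}{-203 + I} = \frac{3 I \left(87 + I\right)}{-203 + I}$)
$\frac{-48683 - 45922}{P{\left(58 \right)} + J{\left(100 \right)}} = \frac{-48683 - 45922}{58 + 3 \cdot 100 \frac{1}{-203 + 100} \left(87 + 100\right)} = - \frac{94605}{58 + 3 \cdot 100 \frac{1}{-103} \cdot 187} = - \frac{94605}{58 + 3 \cdot 100 \left(- \frac{1}{103}\right) 187} = - \frac{94605}{58 - \frac{56100}{103}} = - \frac{94605}{- \frac{50126}{103}} = \left(-94605\right) \left(- \frac{103}{50126}\right) = \frac{9744315}{50126}$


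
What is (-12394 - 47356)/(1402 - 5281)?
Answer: 59750/3879 ≈ 15.403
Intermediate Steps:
(-12394 - 47356)/(1402 - 5281) = -59750/(-3879) = -59750*(-1/3879) = 59750/3879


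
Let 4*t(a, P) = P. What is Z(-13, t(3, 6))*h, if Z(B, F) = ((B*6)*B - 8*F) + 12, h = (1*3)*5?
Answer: 15210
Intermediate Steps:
t(a, P) = P/4
h = 15 (h = 3*5 = 15)
Z(B, F) = 12 - 8*F + 6*B² (Z(B, F) = ((6*B)*B - 8*F) + 12 = (6*B² - 8*F) + 12 = (-8*F + 6*B²) + 12 = 12 - 8*F + 6*B²)
Z(-13, t(3, 6))*h = (12 - 2*6 + 6*(-13)²)*15 = (12 - 8*3/2 + 6*169)*15 = (12 - 12 + 1014)*15 = 1014*15 = 15210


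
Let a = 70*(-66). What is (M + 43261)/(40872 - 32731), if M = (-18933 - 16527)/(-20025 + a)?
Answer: 71080187/13375663 ≈ 5.3141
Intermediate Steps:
a = -4620
M = 2364/1643 (M = (-18933 - 16527)/(-20025 - 4620) = -35460/(-24645) = -35460*(-1/24645) = 2364/1643 ≈ 1.4388)
(M + 43261)/(40872 - 32731) = (2364/1643 + 43261)/(40872 - 32731) = (71080187/1643)/8141 = (71080187/1643)*(1/8141) = 71080187/13375663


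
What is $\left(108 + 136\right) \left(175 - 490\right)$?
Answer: $-76860$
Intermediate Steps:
$\left(108 + 136\right) \left(175 - 490\right) = 244 \left(-315\right) = -76860$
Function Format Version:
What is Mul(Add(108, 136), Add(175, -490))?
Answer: -76860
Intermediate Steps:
Mul(Add(108, 136), Add(175, -490)) = Mul(244, -315) = -76860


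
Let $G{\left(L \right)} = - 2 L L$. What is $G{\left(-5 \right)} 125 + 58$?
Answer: $-6192$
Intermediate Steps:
$G{\left(L \right)} = - 2 L^{2}$
$G{\left(-5 \right)} 125 + 58 = - 2 \left(-5\right)^{2} \cdot 125 + 58 = \left(-2\right) 25 \cdot 125 + 58 = \left(-50\right) 125 + 58 = -6250 + 58 = -6192$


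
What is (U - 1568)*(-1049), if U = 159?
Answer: 1478041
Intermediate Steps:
(U - 1568)*(-1049) = (159 - 1568)*(-1049) = -1409*(-1049) = 1478041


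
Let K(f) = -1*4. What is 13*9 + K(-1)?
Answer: 113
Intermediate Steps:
K(f) = -4
13*9 + K(-1) = 13*9 - 4 = 117 - 4 = 113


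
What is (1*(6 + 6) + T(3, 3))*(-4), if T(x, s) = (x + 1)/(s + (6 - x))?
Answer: -152/3 ≈ -50.667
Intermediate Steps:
T(x, s) = (1 + x)/(6 + s - x)
(1*(6 + 6) + T(3, 3))*(-4) = (1*(6 + 6) + (1 + 3)/(6 + 3 - 1*3))*(-4) = (1*12 + 4/(6 + 3 - 3))*(-4) = (12 + 4/6)*(-4) = (12 + (⅙)*4)*(-4) = (12 + ⅔)*(-4) = (38/3)*(-4) = -152/3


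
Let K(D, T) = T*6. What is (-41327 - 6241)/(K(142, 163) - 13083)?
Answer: 15856/4035 ≈ 3.9296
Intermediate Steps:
K(D, T) = 6*T
(-41327 - 6241)/(K(142, 163) - 13083) = (-41327 - 6241)/(6*163 - 13083) = -47568/(978 - 13083) = -47568/(-12105) = -47568*(-1/12105) = 15856/4035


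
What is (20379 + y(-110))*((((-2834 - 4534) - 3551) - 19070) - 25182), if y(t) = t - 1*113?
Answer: -1112026676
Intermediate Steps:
y(t) = -113 + t (y(t) = t - 113 = -113 + t)
(20379 + y(-110))*((((-2834 - 4534) - 3551) - 19070) - 25182) = (20379 + (-113 - 110))*((((-2834 - 4534) - 3551) - 19070) - 25182) = (20379 - 223)*(((-7368 - 3551) - 19070) - 25182) = 20156*((-10919 - 19070) - 25182) = 20156*(-29989 - 25182) = 20156*(-55171) = -1112026676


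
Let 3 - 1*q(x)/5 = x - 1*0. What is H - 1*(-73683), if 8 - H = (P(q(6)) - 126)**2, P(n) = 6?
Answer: 59291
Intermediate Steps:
q(x) = 15 - 5*x (q(x) = 15 - 5*(x - 1*0) = 15 - 5*(x + 0) = 15 - 5*x)
H = -14392 (H = 8 - (6 - 126)**2 = 8 - 1*(-120)**2 = 8 - 1*14400 = 8 - 14400 = -14392)
H - 1*(-73683) = -14392 - 1*(-73683) = -14392 + 73683 = 59291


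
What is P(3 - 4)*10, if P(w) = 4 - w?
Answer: 50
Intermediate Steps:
P(3 - 4)*10 = (4 - (3 - 4))*10 = (4 - 1*(-1))*10 = (4 + 1)*10 = 5*10 = 50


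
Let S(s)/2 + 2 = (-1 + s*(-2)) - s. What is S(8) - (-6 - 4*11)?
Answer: -4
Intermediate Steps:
S(s) = -6 - 6*s (S(s) = -4 + 2*((-1 + s*(-2)) - s) = -4 + 2*((-1 - 2*s) - s) = -4 + 2*(-1 - 3*s) = -4 + (-2 - 6*s) = -6 - 6*s)
S(8) - (-6 - 4*11) = (-6 - 6*8) - (-6 - 4*11) = (-6 - 48) - (-6 - 44) = -54 - 1*(-50) = -54 + 50 = -4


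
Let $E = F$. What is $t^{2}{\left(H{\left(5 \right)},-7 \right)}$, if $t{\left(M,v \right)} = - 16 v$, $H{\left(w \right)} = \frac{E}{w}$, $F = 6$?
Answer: $12544$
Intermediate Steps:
$E = 6$
$H{\left(w \right)} = \frac{6}{w}$
$t^{2}{\left(H{\left(5 \right)},-7 \right)} = \left(\left(-16\right) \left(-7\right)\right)^{2} = 112^{2} = 12544$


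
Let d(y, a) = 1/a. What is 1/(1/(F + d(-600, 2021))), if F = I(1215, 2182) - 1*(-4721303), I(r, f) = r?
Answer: 9544208879/2021 ≈ 4.7225e+6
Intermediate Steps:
F = 4722518 (F = 1215 - 1*(-4721303) = 1215 + 4721303 = 4722518)
1/(1/(F + d(-600, 2021))) = 1/(1/(4722518 + 1/2021)) = 1/(1/(9544208879/2021)) = 1/(2021/9544208879) = 9544208879/2021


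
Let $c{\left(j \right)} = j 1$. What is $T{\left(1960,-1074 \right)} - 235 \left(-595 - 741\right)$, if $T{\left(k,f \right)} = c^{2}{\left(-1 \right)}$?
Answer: $313961$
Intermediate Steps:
$c{\left(j \right)} = j$
$T{\left(k,f \right)} = 1$ ($T{\left(k,f \right)} = \left(-1\right)^{2} = 1$)
$T{\left(1960,-1074 \right)} - 235 \left(-595 - 741\right) = 1 - 235 \left(-595 - 741\right) = 1 - -313960 = 1 + 313960 = 313961$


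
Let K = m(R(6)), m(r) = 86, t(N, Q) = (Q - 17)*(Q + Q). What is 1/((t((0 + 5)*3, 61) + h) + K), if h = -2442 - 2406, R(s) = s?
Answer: 1/606 ≈ 0.0016502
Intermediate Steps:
t(N, Q) = 2*Q*(-17 + Q) (t(N, Q) = (-17 + Q)*(2*Q) = 2*Q*(-17 + Q))
K = 86
h = -4848
1/((t((0 + 5)*3, 61) + h) + K) = 1/((2*61*(-17 + 61) - 4848) + 86) = 1/((2*61*44 - 4848) + 86) = 1/((5368 - 4848) + 86) = 1/(520 + 86) = 1/606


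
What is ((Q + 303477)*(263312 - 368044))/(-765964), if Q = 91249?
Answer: 10335110858/191491 ≈ 53972.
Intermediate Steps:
((Q + 303477)*(263312 - 368044))/(-765964) = ((91249 + 303477)*(263312 - 368044))/(-765964) = (394726*(-104732))*(-1/765964) = -41340443432*(-1/765964) = 10335110858/191491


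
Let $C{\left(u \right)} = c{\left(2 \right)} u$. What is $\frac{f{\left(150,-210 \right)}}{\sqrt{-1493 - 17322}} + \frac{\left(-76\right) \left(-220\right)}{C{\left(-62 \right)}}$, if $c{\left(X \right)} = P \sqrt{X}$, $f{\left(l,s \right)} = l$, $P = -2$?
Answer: $\frac{2090 \sqrt{2}}{31} - \frac{30 i \sqrt{18815}}{3763} \approx 95.345 - 1.0936 i$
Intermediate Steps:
$c{\left(X \right)} = - 2 \sqrt{X}$
$C{\left(u \right)} = - 2 u \sqrt{2}$ ($C{\left(u \right)} = - 2 \sqrt{2} u = - 2 u \sqrt{2}$)
$\frac{f{\left(150,-210 \right)}}{\sqrt{-1493 - 17322}} + \frac{\left(-76\right) \left(-220\right)}{C{\left(-62 \right)}} = \frac{150}{\sqrt{-1493 - 17322}} + \frac{\left(-76\right) \left(-220\right)}{\left(-2\right) \left(-62\right) \sqrt{2}} = \frac{150}{\sqrt{-18815}} + \frac{16720}{124 \sqrt{2}} = \frac{150}{i \sqrt{18815}} + 16720 \frac{\sqrt{2}}{248} = 150 \left(- \frac{i \sqrt{18815}}{18815}\right) + \frac{2090 \sqrt{2}}{31} = - \frac{30 i \sqrt{18815}}{3763} + \frac{2090 \sqrt{2}}{31} = \frac{2090 \sqrt{2}}{31} - \frac{30 i \sqrt{18815}}{3763}$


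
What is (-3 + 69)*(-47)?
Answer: -3102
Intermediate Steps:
(-3 + 69)*(-47) = 66*(-47) = -3102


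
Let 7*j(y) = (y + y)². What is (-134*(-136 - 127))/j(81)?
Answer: 123347/13122 ≈ 9.4000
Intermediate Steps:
j(y) = 4*y²/7 (j(y) = (y + y)²/7 = (2*y)²/7 = (4*y²)/7 = 4*y²/7)
(-134*(-136 - 127))/j(81) = (-134*(-136 - 127))/(((4/7)*81²)) = (-134*(-263))/(((4/7)*6561)) = 35242/(26244/7) = 35242*(7/26244) = 123347/13122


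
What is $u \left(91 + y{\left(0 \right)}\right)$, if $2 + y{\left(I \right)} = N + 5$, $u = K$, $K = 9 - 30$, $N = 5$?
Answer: $-2079$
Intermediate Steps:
$K = -21$ ($K = 9 - 30 = -21$)
$u = -21$
$y{\left(I \right)} = 8$ ($y{\left(I \right)} = -2 + \left(5 + 5\right) = -2 + 10 = 8$)
$u \left(91 + y{\left(0 \right)}\right) = - 21 \left(91 + 8\right) = \left(-21\right) 99 = -2079$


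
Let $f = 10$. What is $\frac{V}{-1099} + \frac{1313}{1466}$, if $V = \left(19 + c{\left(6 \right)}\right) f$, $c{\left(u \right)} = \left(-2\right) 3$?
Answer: $\frac{1252407}{1611134} \approx 0.77734$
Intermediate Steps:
$c{\left(u \right)} = -6$
$V = 130$ ($V = \left(19 - 6\right) 10 = 13 \cdot 10 = 130$)
$\frac{V}{-1099} + \frac{1313}{1466} = \frac{130}{-1099} + \frac{1313}{1466} = 130 \left(- \frac{1}{1099}\right) + 1313 \cdot \frac{1}{1466} = - \frac{130}{1099} + \frac{1313}{1466} = \frac{1252407}{1611134}$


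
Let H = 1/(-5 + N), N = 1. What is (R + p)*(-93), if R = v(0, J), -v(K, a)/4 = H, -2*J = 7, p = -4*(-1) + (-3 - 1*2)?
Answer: 0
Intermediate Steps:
p = -1 (p = 4 + (-3 - 2) = 4 - 5 = -1)
J = -7/2 (J = -½*7 = -7/2 ≈ -3.5000)
H = -¼ (H = 1/(-5 + 1) = 1/(-4) = -¼ ≈ -0.25000)
v(K, a) = 1 (v(K, a) = -4*(-¼) = 1)
R = 1
(R + p)*(-93) = (1 - 1)*(-93) = 0*(-93) = 0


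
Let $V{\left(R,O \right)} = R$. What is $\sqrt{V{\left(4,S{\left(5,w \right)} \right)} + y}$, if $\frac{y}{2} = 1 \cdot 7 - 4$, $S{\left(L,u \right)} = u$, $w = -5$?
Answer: $\sqrt{10} \approx 3.1623$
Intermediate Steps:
$y = 6$ ($y = 2 \left(1 \cdot 7 - 4\right) = 2 \left(7 - 4\right) = 2 \cdot 3 = 6$)
$\sqrt{V{\left(4,S{\left(5,w \right)} \right)} + y} = \sqrt{4 + 6} = \sqrt{10}$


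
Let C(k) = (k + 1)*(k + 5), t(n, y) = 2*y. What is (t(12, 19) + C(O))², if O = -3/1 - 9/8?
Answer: 5094049/4096 ≈ 1243.7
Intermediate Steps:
O = -33/8 (O = -3*1 - 9*⅛ = -3 - 9/8 = -33/8 ≈ -4.1250)
C(k) = (1 + k)*(5 + k)
(t(12, 19) + C(O))² = (2*19 + (5 + (-33/8)² + 6*(-33/8)))² = (38 + (5 + 1089/64 - 99/4))² = (38 - 175/64)² = (2257/64)² = 5094049/4096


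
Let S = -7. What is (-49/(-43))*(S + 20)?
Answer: 637/43 ≈ 14.814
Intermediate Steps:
(-49/(-43))*(S + 20) = (-49/(-43))*(-7 + 20) = -49*(-1/43)*13 = (49/43)*13 = 637/43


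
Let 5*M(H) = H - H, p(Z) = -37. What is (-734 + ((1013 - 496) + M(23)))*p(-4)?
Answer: 8029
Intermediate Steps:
M(H) = 0 (M(H) = (H - H)/5 = (⅕)*0 = 0)
(-734 + ((1013 - 496) + M(23)))*p(-4) = (-734 + ((1013 - 496) + 0))*(-37) = (-734 + (517 + 0))*(-37) = (-734 + 517)*(-37) = -217*(-37) = 8029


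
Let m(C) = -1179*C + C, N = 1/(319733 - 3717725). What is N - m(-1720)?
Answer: -6884875470721/3397992 ≈ -2.0262e+6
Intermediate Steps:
N = -1/3397992 (N = 1/(-3397992) = -1/3397992 ≈ -2.9429e-7)
m(C) = -1178*C
N - m(-1720) = -1/3397992 - (-1178)*(-1720) = -1/3397992 - 1*2026160 = -1/3397992 - 2026160 = -6884875470721/3397992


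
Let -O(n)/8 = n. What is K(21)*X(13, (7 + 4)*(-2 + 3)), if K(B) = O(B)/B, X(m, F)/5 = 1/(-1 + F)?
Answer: -4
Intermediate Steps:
O(n) = -8*n
X(m, F) = 5/(-1 + F)
K(B) = -8 (K(B) = (-8*B)/B = -8)
K(21)*X(13, (7 + 4)*(-2 + 3)) = -40/(-1 + (7 + 4)*(-2 + 3)) = -40/(-1 + 11*1) = -40/(-1 + 11) = -40/10 = -8*½ = -4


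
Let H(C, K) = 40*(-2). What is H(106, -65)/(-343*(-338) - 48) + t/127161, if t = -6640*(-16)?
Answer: 6150777880/7368089823 ≈ 0.83479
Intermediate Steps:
H(C, K) = -80
t = 106240
H(106, -65)/(-343*(-338) - 48) + t/127161 = -80/(-343*(-338) - 48) + 106240/127161 = -80/(115934 - 48) + 106240*(1/127161) = -80/115886 + 106240/127161 = -80*1/115886 + 106240/127161 = -40/57943 + 106240/127161 = 6150777880/7368089823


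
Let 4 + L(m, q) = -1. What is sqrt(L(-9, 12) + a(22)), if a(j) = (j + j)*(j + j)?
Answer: sqrt(1931) ≈ 43.943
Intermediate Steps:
a(j) = 4*j**2 (a(j) = (2*j)*(2*j) = 4*j**2)
L(m, q) = -5 (L(m, q) = -4 - 1 = -5)
sqrt(L(-9, 12) + a(22)) = sqrt(-5 + 4*22**2) = sqrt(-5 + 4*484) = sqrt(-5 + 1936) = sqrt(1931)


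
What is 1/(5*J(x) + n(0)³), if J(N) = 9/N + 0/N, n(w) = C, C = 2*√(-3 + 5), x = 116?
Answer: -5220/6887447 + 215296*√2/6887447 ≈ 0.043449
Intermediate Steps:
C = 2*√2 ≈ 2.8284
n(w) = 2*√2
J(N) = 9/N (J(N) = 9/N + 0 = 9/N)
1/(5*J(x) + n(0)³) = 1/(5*(9/116) + (2*√2)³) = 1/(5*(9*(1/116)) + 16*√2) = 1/(5*(9/116) + 16*√2) = 1/(45/116 + 16*√2)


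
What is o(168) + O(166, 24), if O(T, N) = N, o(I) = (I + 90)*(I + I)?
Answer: 86712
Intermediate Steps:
o(I) = 2*I*(90 + I) (o(I) = (90 + I)*(2*I) = 2*I*(90 + I))
o(168) + O(166, 24) = 2*168*(90 + 168) + 24 = 2*168*258 + 24 = 86688 + 24 = 86712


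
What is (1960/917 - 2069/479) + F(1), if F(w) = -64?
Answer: -4152855/62749 ≈ -66.182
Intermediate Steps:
(1960/917 - 2069/479) + F(1) = (1960/917 - 2069/479) - 64 = (1960*(1/917) - 2069*1/479) - 64 = (280/131 - 2069/479) - 64 = -136919/62749 - 64 = -4152855/62749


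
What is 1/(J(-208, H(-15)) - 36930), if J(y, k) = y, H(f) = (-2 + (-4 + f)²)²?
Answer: -1/37138 ≈ -2.6927e-5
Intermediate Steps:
1/(J(-208, H(-15)) - 36930) = 1/(-208 - 36930) = 1/(-37138) = -1/37138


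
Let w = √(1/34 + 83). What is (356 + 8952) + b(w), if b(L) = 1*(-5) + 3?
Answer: 9306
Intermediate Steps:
w = √95982/34 (w = √(1/34 + 83) = √(2823/34) = √95982/34 ≈ 9.1120)
b(L) = -2 (b(L) = -5 + 3 = -2)
(356 + 8952) + b(w) = (356 + 8952) - 2 = 9308 - 2 = 9306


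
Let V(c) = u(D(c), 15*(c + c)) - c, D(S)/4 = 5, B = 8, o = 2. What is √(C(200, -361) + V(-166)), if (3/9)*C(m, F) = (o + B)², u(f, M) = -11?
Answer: √455 ≈ 21.331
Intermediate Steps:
D(S) = 20 (D(S) = 4*5 = 20)
C(m, F) = 300 (C(m, F) = 3*(2 + 8)² = 3*10² = 3*100 = 300)
V(c) = -11 - c
√(C(200, -361) + V(-166)) = √(300 + (-11 - 1*(-166))) = √(300 + (-11 + 166)) = √(300 + 155) = √455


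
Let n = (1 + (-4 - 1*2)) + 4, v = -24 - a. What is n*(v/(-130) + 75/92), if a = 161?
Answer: -2677/1196 ≈ -2.2383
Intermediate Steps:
v = -185 (v = -24 - 1*161 = -24 - 161 = -185)
n = -1 (n = (1 + (-4 - 2)) + 4 = (1 - 6) + 4 = -5 + 4 = -1)
n*(v/(-130) + 75/92) = -(-185/(-130) + 75/92) = -(-185*(-1/130) + 75*(1/92)) = -(37/26 + 75/92) = -1*2677/1196 = -2677/1196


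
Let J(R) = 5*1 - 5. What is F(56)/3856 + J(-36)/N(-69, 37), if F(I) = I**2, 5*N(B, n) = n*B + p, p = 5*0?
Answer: 196/241 ≈ 0.81328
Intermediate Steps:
p = 0
N(B, n) = B*n/5 (N(B, n) = (n*B + 0)/5 = (B*n + 0)/5 = (B*n)/5 = B*n/5)
J(R) = 0 (J(R) = 5 - 5 = 0)
F(56)/3856 + J(-36)/N(-69, 37) = 56**2/3856 + 0/(((1/5)*(-69)*37)) = 3136*(1/3856) + 0/(-2553/5) = 196/241 + 0*(-5/2553) = 196/241 + 0 = 196/241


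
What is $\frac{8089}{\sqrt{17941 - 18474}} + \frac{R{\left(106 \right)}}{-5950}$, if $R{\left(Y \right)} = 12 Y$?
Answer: $- \frac{636}{2975} - \frac{8089 i \sqrt{533}}{533} \approx -0.21378 - 350.37 i$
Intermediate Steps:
$\frac{8089}{\sqrt{17941 - 18474}} + \frac{R{\left(106 \right)}}{-5950} = \frac{8089}{\sqrt{17941 - 18474}} + \frac{12 \cdot 106}{-5950} = \frac{8089}{\sqrt{-533}} + 1272 \left(- \frac{1}{5950}\right) = \frac{8089}{i \sqrt{533}} - \frac{636}{2975} = 8089 \left(- \frac{i \sqrt{533}}{533}\right) - \frac{636}{2975} = - \frac{8089 i \sqrt{533}}{533} - \frac{636}{2975} = - \frac{636}{2975} - \frac{8089 i \sqrt{533}}{533}$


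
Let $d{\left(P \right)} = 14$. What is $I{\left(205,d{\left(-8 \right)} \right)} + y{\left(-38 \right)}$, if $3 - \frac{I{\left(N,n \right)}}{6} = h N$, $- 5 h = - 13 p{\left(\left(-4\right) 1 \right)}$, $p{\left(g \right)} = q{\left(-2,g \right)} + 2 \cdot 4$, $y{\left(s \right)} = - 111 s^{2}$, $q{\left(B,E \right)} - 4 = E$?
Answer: $-185850$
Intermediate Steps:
$q{\left(B,E \right)} = 4 + E$
$p{\left(g \right)} = 12 + g$ ($p{\left(g \right)} = \left(4 + g\right) + 2 \cdot 4 = \left(4 + g\right) + 8 = 12 + g$)
$h = \frac{104}{5}$ ($h = - \frac{\left(-13\right) \left(12 - 4\right)}{5} = - \frac{\left(-13\right) 8}{5} = \left(- \frac{1}{5}\right) \left(-104\right) = \frac{104}{5} \approx 20.8$)
$I{\left(N,n \right)} = 18 - \frac{624 N}{5}$ ($I{\left(N,n \right)} = 18 - 6 \frac{104 N}{5} = 18 - \frac{624 N}{5}$)
$I{\left(205,d{\left(-8 \right)} \right)} + y{\left(-38 \right)} = \left(18 - 25584\right) - 111 \left(-38\right)^{2} = \left(18 - 25584\right) - 160284 = -25566 - 160284 = -185850$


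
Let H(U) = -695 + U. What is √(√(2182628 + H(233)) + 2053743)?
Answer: √(2053743 + 7*√44534) ≈ 1433.6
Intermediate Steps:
√(√(2182628 + H(233)) + 2053743) = √(√(2182628 + (-695 + 233)) + 2053743) = √(√(2182628 - 462) + 2053743) = √(√2182166 + 2053743) = √(7*√44534 + 2053743) = √(2053743 + 7*√44534)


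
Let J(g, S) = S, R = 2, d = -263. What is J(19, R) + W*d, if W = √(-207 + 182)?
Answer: 2 - 1315*I ≈ 2.0 - 1315.0*I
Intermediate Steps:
W = 5*I (W = √(-25) = 5*I ≈ 5.0*I)
J(19, R) + W*d = 2 + (5*I)*(-263) = 2 - 1315*I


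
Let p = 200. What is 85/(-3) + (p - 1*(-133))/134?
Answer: -10391/402 ≈ -25.848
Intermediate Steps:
85/(-3) + (p - 1*(-133))/134 = 85/(-3) + (200 - 1*(-133))/134 = 85*(-1/3) + (200 + 133)*(1/134) = -85/3 + 333*(1/134) = -85/3 + 333/134 = -10391/402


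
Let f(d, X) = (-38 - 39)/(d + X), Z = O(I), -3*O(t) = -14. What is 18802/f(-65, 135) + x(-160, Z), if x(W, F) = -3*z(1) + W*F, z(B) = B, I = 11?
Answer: -588799/33 ≈ -17842.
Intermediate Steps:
O(t) = 14/3 (O(t) = -1/3*(-14) = 14/3)
Z = 14/3 ≈ 4.6667
f(d, X) = -77/(X + d)
x(W, F) = -3 + F*W (x(W, F) = -3*1 + W*F = -3 + F*W)
18802/f(-65, 135) + x(-160, Z) = 18802/((-77/(135 - 65))) + (-3 + (14/3)*(-160)) = 18802/((-77/70)) + (-3 - 2240/3) = 18802/((-77*1/70)) - 2249/3 = 18802/(-11/10) - 2249/3 = 18802*(-10/11) - 2249/3 = -188020/11 - 2249/3 = -588799/33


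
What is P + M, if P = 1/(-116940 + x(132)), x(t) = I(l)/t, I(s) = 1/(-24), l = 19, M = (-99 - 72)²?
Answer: 10832793992793/370465921 ≈ 29241.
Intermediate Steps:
M = 29241 (M = (-171)² = 29241)
I(s) = -1/24
x(t) = -1/(24*t)
P = -3168/370465921 (P = 1/(-116940 - 1/24/132) = 1/(-116940 - 1/24*1/132) = 1/(-116940 - 1/3168) = 1/(-370465921/3168) = -3168/370465921 ≈ -8.5514e-6)
P + M = -3168/370465921 + 29241 = 10832793992793/370465921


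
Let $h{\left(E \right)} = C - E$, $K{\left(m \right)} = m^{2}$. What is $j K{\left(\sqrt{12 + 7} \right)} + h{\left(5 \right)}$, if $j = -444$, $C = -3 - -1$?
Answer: $-8443$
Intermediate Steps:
$C = -2$ ($C = -3 + 1 = -2$)
$h{\left(E \right)} = -2 - E$
$j K{\left(\sqrt{12 + 7} \right)} + h{\left(5 \right)} = - 444 \left(\sqrt{12 + 7}\right)^{2} - 7 = - 444 \left(\sqrt{19}\right)^{2} - 7 = \left(-444\right) 19 - 7 = -8436 - 7 = -8443$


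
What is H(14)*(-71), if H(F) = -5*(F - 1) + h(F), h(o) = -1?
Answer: 4686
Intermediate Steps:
H(F) = 4 - 5*F (H(F) = -5*(F - 1) - 1 = -5*(-1 + F) - 1 = (5 - 5*F) - 1 = 4 - 5*F)
H(14)*(-71) = (4 - 5*14)*(-71) = (4 - 70)*(-71) = -66*(-71) = 4686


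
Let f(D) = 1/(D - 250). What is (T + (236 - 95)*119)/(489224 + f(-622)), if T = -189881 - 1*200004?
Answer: -325348432/426603327 ≈ -0.76265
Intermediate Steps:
f(D) = 1/(-250 + D)
T = -389885 (T = -189881 - 200004 = -389885)
(T + (236 - 95)*119)/(489224 + f(-622)) = (-389885 + (236 - 95)*119)/(489224 + 1/(-250 - 622)) = (-389885 + 141*119)/(489224 + 1/(-872)) = (-389885 + 16779)/(489224 - 1/872) = -373106/426603327/872 = -373106*872/426603327 = -325348432/426603327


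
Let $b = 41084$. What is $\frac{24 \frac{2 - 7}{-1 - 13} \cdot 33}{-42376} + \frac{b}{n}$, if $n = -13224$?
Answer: $- \frac{190828322}{61291587} \approx -3.1134$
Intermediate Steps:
$\frac{24 \frac{2 - 7}{-1 - 13} \cdot 33}{-42376} + \frac{b}{n} = \frac{24 \frac{2 - 7}{-1 - 13} \cdot 33}{-42376} + \frac{41084}{-13224} = 24 \left(- \frac{5}{-14}\right) 33 \left(- \frac{1}{42376}\right) + 41084 \left(- \frac{1}{13224}\right) = 24 \left(\left(-5\right) \left(- \frac{1}{14}\right)\right) 33 \left(- \frac{1}{42376}\right) - \frac{10271}{3306} = 24 \cdot \frac{5}{14} \cdot 33 \left(- \frac{1}{42376}\right) - \frac{10271}{3306} = \frac{60}{7} \cdot 33 \left(- \frac{1}{42376}\right) - \frac{10271}{3306} = \frac{1980}{7} \left(- \frac{1}{42376}\right) - \frac{10271}{3306} = - \frac{495}{74158} - \frac{10271}{3306} = - \frac{190828322}{61291587}$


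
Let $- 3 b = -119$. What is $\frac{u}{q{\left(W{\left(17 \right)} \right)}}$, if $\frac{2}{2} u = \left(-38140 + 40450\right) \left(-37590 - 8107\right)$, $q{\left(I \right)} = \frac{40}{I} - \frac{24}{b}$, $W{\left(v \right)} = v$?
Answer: $- \frac{6280824165}{104} \approx -6.0393 \cdot 10^{7}$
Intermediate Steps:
$b = \frac{119}{3}$ ($b = \left(- \frac{1}{3}\right) \left(-119\right) = \frac{119}{3} \approx 39.667$)
$q{\left(I \right)} = - \frac{72}{119} + \frac{40}{I}$ ($q{\left(I \right)} = \frac{40}{I} - \frac{24}{\frac{119}{3}} = \frac{40}{I} - \frac{72}{119} = - \frac{72}{119} + \frac{40}{I}$)
$u = -105560070$ ($u = \left(-38140 + 40450\right) \left(-37590 - 8107\right) = 2310 \left(-45697\right) = -105560070$)
$\frac{u}{q{\left(W{\left(17 \right)} \right)}} = - \frac{105560070}{- \frac{72}{119} + \frac{40}{17}} = - \frac{105560070}{\frac{208}{119}} = \left(-105560070\right) \frac{119}{208} = - \frac{6280824165}{104}$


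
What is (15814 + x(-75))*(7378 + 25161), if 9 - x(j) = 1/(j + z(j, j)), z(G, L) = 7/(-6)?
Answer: 235293316063/457 ≈ 5.1487e+8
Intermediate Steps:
z(G, L) = -7/6 (z(G, L) = 7*(-⅙) = -7/6)
x(j) = 9 - 1/(-7/6 + j) (x(j) = 9 - 1/(j - 7/6) = 9 - 1/(-7/6 + j))
(15814 + x(-75))*(7378 + 25161) = (15814 + 3*(-23 + 18*(-75))/(-7 + 6*(-75)))*(7378 + 25161) = (15814 + 3*(-23 - 1350)/(-7 - 450))*32539 = (15814 + 3*(-1373)/(-457))*32539 = (15814 + 3*(-1/457)*(-1373))*32539 = (15814 + 4119/457)*32539 = (7231117/457)*32539 = 235293316063/457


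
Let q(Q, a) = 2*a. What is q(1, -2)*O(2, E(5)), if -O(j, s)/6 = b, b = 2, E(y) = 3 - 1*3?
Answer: 48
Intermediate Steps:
E(y) = 0 (E(y) = 3 - 3 = 0)
O(j, s) = -12 (O(j, s) = -6*2 = -12)
q(1, -2)*O(2, E(5)) = (2*(-2))*(-12) = -4*(-12) = 48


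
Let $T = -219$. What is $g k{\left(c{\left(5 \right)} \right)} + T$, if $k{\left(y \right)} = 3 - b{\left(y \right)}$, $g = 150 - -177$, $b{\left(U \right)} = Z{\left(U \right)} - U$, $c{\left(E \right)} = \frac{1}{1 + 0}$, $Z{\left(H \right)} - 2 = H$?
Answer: $108$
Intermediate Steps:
$Z{\left(H \right)} = 2 + H$
$c{\left(E \right)} = 1$ ($c{\left(E \right)} = 1^{-1} = 1$)
$b{\left(U \right)} = 2$ ($b{\left(U \right)} = \left(2 + U\right) - U = 2$)
$g = 327$ ($g = 150 + 177 = 327$)
$k{\left(y \right)} = 1$ ($k{\left(y \right)} = 3 - 2 = 1$)
$g k{\left(c{\left(5 \right)} \right)} + T = 327 \cdot 1 - 219 = 327 - 219 = 108$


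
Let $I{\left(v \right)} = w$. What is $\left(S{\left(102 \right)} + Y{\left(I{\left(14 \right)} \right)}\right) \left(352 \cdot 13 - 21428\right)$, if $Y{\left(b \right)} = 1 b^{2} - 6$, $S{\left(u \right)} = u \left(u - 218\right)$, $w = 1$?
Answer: $199477124$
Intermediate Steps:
$I{\left(v \right)} = 1$
$S{\left(u \right)} = u \left(-218 + u\right)$
$Y{\left(b \right)} = -6 + b^{2}$ ($Y{\left(b \right)} = b^{2} - 6 = -6 + b^{2}$)
$\left(S{\left(102 \right)} + Y{\left(I{\left(14 \right)} \right)}\right) \left(352 \cdot 13 - 21428\right) = \left(102 \left(-218 + 102\right) - \left(6 - 1^{2}\right)\right) \left(352 \cdot 13 - 21428\right) = \left(102 \left(-116\right) + \left(-6 + 1\right)\right) \left(4576 - 21428\right) = \left(-11832 - 5\right) \left(-16852\right) = \left(-11837\right) \left(-16852\right) = 199477124$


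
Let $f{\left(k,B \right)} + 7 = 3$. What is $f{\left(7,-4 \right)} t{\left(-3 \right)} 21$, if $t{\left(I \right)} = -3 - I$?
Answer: $0$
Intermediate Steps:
$f{\left(k,B \right)} = -4$ ($f{\left(k,B \right)} = -7 + 3 = -4$)
$f{\left(7,-4 \right)} t{\left(-3 \right)} 21 = - 4 \left(-3 - -3\right) 21 = - 4 \left(-3 + 3\right) 21 = \left(-4\right) 0 \cdot 21 = 0 \cdot 21 = 0$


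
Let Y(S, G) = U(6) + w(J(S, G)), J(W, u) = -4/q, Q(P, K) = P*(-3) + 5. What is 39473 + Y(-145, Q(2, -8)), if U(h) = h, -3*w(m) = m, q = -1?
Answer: 118433/3 ≈ 39478.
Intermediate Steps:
Q(P, K) = 5 - 3*P (Q(P, K) = -3*P + 5 = 5 - 3*P)
J(W, u) = 4 (J(W, u) = -4/(-1) = -4*(-1) = 4)
w(m) = -m/3
Y(S, G) = 14/3 (Y(S, G) = 6 - ⅓*4 = 6 - 4/3 = 14/3)
39473 + Y(-145, Q(2, -8)) = 39473 + 14/3 = 118433/3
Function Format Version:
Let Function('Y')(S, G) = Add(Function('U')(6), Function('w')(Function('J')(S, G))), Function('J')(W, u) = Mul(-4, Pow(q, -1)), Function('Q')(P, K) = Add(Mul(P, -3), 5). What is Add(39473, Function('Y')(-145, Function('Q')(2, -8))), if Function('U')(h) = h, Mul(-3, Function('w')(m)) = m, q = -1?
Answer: Rational(118433, 3) ≈ 39478.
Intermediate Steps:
Function('Q')(P, K) = Add(5, Mul(-3, P)) (Function('Q')(P, K) = Add(Mul(-3, P), 5) = Add(5, Mul(-3, P)))
Function('J')(W, u) = 4 (Function('J')(W, u) = Mul(-4, Pow(-1, -1)) = Mul(-4, -1) = 4)
Function('w')(m) = Mul(Rational(-1, 3), m)
Function('Y')(S, G) = Rational(14, 3) (Function('Y')(S, G) = Add(6, Mul(Rational(-1, 3), 4)) = Add(6, Rational(-4, 3)) = Rational(14, 3))
Add(39473, Function('Y')(-145, Function('Q')(2, -8))) = Add(39473, Rational(14, 3)) = Rational(118433, 3)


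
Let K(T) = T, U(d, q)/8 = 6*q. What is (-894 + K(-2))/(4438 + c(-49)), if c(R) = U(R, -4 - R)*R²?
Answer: -64/370757 ≈ -0.00017262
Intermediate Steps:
U(d, q) = 48*q (U(d, q) = 8*(6*q) = 48*q)
c(R) = R²*(-192 - 48*R) (c(R) = (48*(-4 - R))*R² = (-192 - 48*R)*R² = R²*(-192 - 48*R))
(-894 + K(-2))/(4438 + c(-49)) = (-894 - 2)/(4438 + 48*(-49)²*(-4 - 1*(-49))) = -896/(4438 + 48*2401*(-4 + 49)) = -896/(4438 + 48*2401*45) = -896/(4438 + 5186160) = -896/5190598 = -896*1/5190598 = -64/370757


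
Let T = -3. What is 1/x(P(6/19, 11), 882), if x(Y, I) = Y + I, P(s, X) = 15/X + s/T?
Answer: 209/184601 ≈ 0.0011322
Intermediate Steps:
P(s, X) = 15/X - s/3 (P(s, X) = 15/X + s/(-3) = 15/X + s*(-⅓) = 15/X - s/3)
x(Y, I) = I + Y
1/x(P(6/19, 11), 882) = 1/(882 + (15/11 - 2/19)) = 1/(882 + 263/209) = 1/(184601/209) = 209/184601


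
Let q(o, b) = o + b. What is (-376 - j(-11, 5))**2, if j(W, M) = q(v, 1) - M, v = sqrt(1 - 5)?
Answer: 138380 + 1488*I ≈ 1.3838e+5 + 1488.0*I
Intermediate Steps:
v = 2*I (v = sqrt(-4) = 2*I ≈ 2.0*I)
q(o, b) = b + o
j(W, M) = 1 - M + 2*I (j(W, M) = (1 + 2*I) - M = 1 - M + 2*I)
(-376 - j(-11, 5))**2 = (-376 - (1 - 1*5 + 2*I))**2 = (-376 - (1 - 5 + 2*I))**2 = (-376 - (-4 + 2*I))**2 = (-376 + (4 - 2*I))**2 = (-372 - 2*I)**2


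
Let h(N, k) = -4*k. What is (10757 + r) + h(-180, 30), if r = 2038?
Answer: 12675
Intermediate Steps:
(10757 + r) + h(-180, 30) = (10757 + 2038) - 4*30 = 12795 - 120 = 12675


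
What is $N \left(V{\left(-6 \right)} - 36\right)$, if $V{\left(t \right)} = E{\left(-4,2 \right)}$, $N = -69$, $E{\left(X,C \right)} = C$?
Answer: $2346$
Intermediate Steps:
$V{\left(t \right)} = 2$
$N \left(V{\left(-6 \right)} - 36\right) = - 69 \left(2 - 36\right) = \left(-69\right) \left(-34\right) = 2346$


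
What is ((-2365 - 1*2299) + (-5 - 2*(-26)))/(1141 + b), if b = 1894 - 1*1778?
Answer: -1539/419 ≈ -3.6730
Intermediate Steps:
b = 116 (b = 1894 - 1778 = 116)
((-2365 - 1*2299) + (-5 - 2*(-26)))/(1141 + b) = ((-2365 - 1*2299) + (-5 - 2*(-26)))/(1141 + 116) = ((-2365 - 2299) + (-5 + 52))/1257 = (-4664 + 47)*(1/1257) = -4617*1/1257 = -1539/419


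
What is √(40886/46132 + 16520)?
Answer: √8789778219358/23066 ≈ 128.53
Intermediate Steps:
√(40886/46132 + 16520) = √(40886*(1/46132) + 16520) = √(20443/23066 + 16520) = √(381070763/23066) = √8789778219358/23066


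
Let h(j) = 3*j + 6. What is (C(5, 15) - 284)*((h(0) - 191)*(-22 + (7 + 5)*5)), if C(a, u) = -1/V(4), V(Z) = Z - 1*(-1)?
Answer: 1997926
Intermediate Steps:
V(Z) = 1 + Z (V(Z) = Z + 1 = 1 + Z)
h(j) = 6 + 3*j
C(a, u) = -⅕ (C(a, u) = -1/(1 + 4) = -1/5 = -1*⅕ = -⅕)
(C(5, 15) - 284)*((h(0) - 191)*(-22 + (7 + 5)*5)) = (-⅕ - 284)*(((6 + 3*0) - 191)*(-22 + (7 + 5)*5)) = -1421*((6 + 0) - 191)*(-22 + 12*5)/5 = -1421*(6 - 191)*(-22 + 60)/5 = -(-52577)*38 = -1421/5*(-7030) = 1997926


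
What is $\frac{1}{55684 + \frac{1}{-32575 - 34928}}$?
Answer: $\frac{67503}{3758837051} \approx 1.7958 \cdot 10^{-5}$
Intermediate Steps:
$\frac{1}{55684 + \frac{1}{-32575 - 34928}} = \frac{1}{55684 + \frac{1}{-67503}} = \frac{1}{55684 - \frac{1}{67503}} = \frac{1}{\frac{3758837051}{67503}} = \frac{67503}{3758837051}$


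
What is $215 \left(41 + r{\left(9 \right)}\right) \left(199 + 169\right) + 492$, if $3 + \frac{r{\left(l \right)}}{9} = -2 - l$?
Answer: $-6724708$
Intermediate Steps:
$r{\left(l \right)} = -45 - 9 l$ ($r{\left(l \right)} = -27 + 9 \left(-2 - l\right) = -27 - \left(18 + 9 l\right) = -45 - 9 l$)
$215 \left(41 + r{\left(9 \right)}\right) \left(199 + 169\right) + 492 = 215 \left(41 - 126\right) \left(199 + 169\right) + 492 = 215 \left(41 - 126\right) 368 + 492 = 215 \left(\left(-85\right) 368\right) + 492 = 215 \left(-31280\right) + 492 = -6725200 + 492 = -6724708$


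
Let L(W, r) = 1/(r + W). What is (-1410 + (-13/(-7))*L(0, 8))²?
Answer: 6232628809/3136 ≈ 1.9874e+6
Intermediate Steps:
L(W, r) = 1/(W + r)
(-1410 + (-13/(-7))*L(0, 8))² = (-1410 + (-13/(-7))/(0 + 8))² = (-1410 - 13*(-⅐)/8)² = (-1410 + (13/7)*(⅛))² = (-1410 + 13/56)² = (-78947/56)² = 6232628809/3136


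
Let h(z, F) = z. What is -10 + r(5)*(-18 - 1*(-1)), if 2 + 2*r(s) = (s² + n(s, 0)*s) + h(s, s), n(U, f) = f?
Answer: -248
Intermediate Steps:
r(s) = -1 + s/2 + s²/2 (r(s) = -1 + ((s² + 0*s) + s)/2 = -1 + ((s² + 0) + s)/2 = -1 + (s² + s)/2 = -1 + (s + s²)/2 = -1 + (s/2 + s²/2) = -1 + s/2 + s²/2)
-10 + r(5)*(-18 - 1*(-1)) = -10 + (-1 + (½)*5 + (½)*5²)*(-18 - 1*(-1)) = -10 + (-1 + 5/2 + (½)*25)*(-18 + 1) = -10 + (-1 + 5/2 + 25/2)*(-17) = -10 + 14*(-17) = -10 - 238 = -248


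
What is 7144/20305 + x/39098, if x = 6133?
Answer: 403846677/793884890 ≈ 0.50870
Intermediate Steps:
7144/20305 + x/39098 = 7144/20305 + 6133/39098 = 403846677/793884890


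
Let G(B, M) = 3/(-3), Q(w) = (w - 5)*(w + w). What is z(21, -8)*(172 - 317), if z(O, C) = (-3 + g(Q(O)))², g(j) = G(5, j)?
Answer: -2320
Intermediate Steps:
Q(w) = 2*w*(-5 + w) (Q(w) = (-5 + w)*(2*w) = 2*w*(-5 + w))
G(B, M) = -1 (G(B, M) = 3*(-⅓) = -1)
g(j) = -1
z(O, C) = 16 (z(O, C) = (-3 - 1)² = (-4)² = 16)
z(21, -8)*(172 - 317) = 16*(172 - 317) = 16*(-145) = -2320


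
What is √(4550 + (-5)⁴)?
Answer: 15*√23 ≈ 71.938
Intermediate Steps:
√(4550 + (-5)⁴) = √(4550 + 625) = √5175 = 15*√23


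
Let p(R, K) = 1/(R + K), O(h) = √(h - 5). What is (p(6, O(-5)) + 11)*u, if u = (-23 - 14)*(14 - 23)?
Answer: 85248/23 - 333*I*√10/46 ≈ 3706.4 - 22.892*I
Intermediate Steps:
O(h) = √(-5 + h)
p(R, K) = 1/(K + R)
u = 333 (u = -37*(-9) = 333)
(p(6, O(-5)) + 11)*u = (1/(√(-5 - 5) + 6) + 11)*333 = (1/(√(-10) + 6) + 11)*333 = (1/(I*√10 + 6) + 11)*333 = (1/(6 + I*√10) + 11)*333 = (11 + 1/(6 + I*√10))*333 = 3663 + 333/(6 + I*√10)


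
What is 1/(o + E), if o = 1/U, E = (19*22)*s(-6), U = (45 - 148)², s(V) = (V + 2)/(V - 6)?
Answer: 31827/4434565 ≈ 0.0071770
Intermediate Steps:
s(V) = (2 + V)/(-6 + V)
U = 10609 (U = (-103)² = 10609)
E = 418/3 (E = (19*22)*((2 - 6)/(-6 - 6)) = 418*(-4/(-12)) = 418*(-1/12*(-4)) = 418*(⅓) = 418/3 ≈ 139.33)
o = 1/10609 ≈ 9.4260e-5
1/(o + E) = 1/(1/10609 + 418/3) = 1/(4434565/31827) = 31827/4434565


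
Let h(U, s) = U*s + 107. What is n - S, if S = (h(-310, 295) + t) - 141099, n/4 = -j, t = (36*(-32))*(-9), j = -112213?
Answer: 670926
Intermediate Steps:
h(U, s) = 107 + U*s
t = 10368 (t = -1152*(-9) = 10368)
n = 448852 (n = 4*(-1*(-112213)) = 4*112213 = 448852)
S = -222074 (S = ((107 - 310*295) + 10368) - 141099 = ((107 - 91450) + 10368) - 141099 = (-91343 + 10368) - 141099 = -80975 - 141099 = -222074)
n - S = 448852 - 1*(-222074) = 448852 + 222074 = 670926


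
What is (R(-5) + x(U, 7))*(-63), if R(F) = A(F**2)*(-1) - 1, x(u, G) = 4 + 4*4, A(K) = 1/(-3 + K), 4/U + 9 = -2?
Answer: -26271/22 ≈ -1194.1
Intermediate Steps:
U = -4/11 (U = 4/(-9 - 2) = 4/(-11) = 4*(-1/11) = -4/11 ≈ -0.36364)
x(u, G) = 20 (x(u, G) = 4 + 16 = 20)
R(F) = -1 - 1/(-3 + F**2) (R(F) = -1/(-3 + F**2) - 1 = -1 - 1/(-3 + F**2))
(R(-5) + x(U, 7))*(-63) = ((2 - 1*(-5)**2)/(-3 + (-5)**2) + 20)*(-63) = ((2 - 1*25)/(-3 + 25) + 20)*(-63) = ((2 - 25)/22 + 20)*(-63) = ((1/22)*(-23) + 20)*(-63) = (-23/22 + 20)*(-63) = (417/22)*(-63) = -26271/22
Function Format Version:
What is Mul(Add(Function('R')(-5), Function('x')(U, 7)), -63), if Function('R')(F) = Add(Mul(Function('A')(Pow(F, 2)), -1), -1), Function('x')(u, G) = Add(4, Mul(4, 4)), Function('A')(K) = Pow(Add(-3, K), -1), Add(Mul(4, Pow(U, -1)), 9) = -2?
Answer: Rational(-26271, 22) ≈ -1194.1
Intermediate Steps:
U = Rational(-4, 11) (U = Mul(4, Pow(Add(-9, -2), -1)) = Mul(4, Pow(-11, -1)) = Mul(4, Rational(-1, 11)) = Rational(-4, 11) ≈ -0.36364)
Function('x')(u, G) = 20 (Function('x')(u, G) = Add(4, 16) = 20)
Function('R')(F) = Add(-1, Mul(-1, Pow(Add(-3, Pow(F, 2)), -1))) (Function('R')(F) = Add(Mul(Pow(Add(-3, Pow(F, 2)), -1), -1), -1) = Add(Mul(-1, Pow(Add(-3, Pow(F, 2)), -1)), -1) = Add(-1, Mul(-1, Pow(Add(-3, Pow(F, 2)), -1))))
Mul(Add(Function('R')(-5), Function('x')(U, 7)), -63) = Mul(Add(Mul(Pow(Add(-3, Pow(-5, 2)), -1), Add(2, Mul(-1, Pow(-5, 2)))), 20), -63) = Mul(Add(Mul(Pow(Add(-3, 25), -1), Add(2, Mul(-1, 25))), 20), -63) = Mul(Add(Mul(Pow(22, -1), Add(2, -25)), 20), -63) = Mul(Add(Mul(Rational(1, 22), -23), 20), -63) = Mul(Add(Rational(-23, 22), 20), -63) = Mul(Rational(417, 22), -63) = Rational(-26271, 22)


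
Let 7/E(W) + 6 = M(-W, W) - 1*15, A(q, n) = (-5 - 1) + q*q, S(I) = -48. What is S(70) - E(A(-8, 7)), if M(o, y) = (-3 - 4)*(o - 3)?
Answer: -2785/58 ≈ -48.017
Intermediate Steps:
M(o, y) = 21 - 7*o (M(o, y) = -7*(-3 + o) = 21 - 7*o)
A(q, n) = -6 + q²
E(W) = 1/W (E(W) = 7/(-6 + ((21 - (-7)*W) - 1*15)) = 7/(-6 + ((21 + 7*W) - 15)) = 7/(-6 + (6 + 7*W)) = 7/((7*W)) = 7*(1/(7*W)) = 1/W)
S(70) - E(A(-8, 7)) = -48 - 1/(-6 + (-8)²) = -48 - 1/(-6 + 64) = -48 - 1/58 = -2785/58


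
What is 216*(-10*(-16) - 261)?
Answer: -21816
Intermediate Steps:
216*(-10*(-16) - 261) = 216*(160 - 261) = 216*(-101) = -21816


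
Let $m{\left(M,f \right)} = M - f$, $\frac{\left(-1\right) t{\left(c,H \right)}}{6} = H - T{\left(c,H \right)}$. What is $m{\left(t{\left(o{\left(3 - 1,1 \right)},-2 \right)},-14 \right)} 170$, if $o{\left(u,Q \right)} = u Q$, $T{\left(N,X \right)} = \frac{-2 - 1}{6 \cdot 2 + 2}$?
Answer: $\frac{29410}{7} \approx 4201.4$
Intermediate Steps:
$T{\left(N,X \right)} = - \frac{3}{14}$ ($T{\left(N,X \right)} = - \frac{3}{12 + 2} = - \frac{3}{14}$)
$o{\left(u,Q \right)} = Q u$
$t{\left(c,H \right)} = - \frac{9}{7} - 6 H$ ($t{\left(c,H \right)} = - 6 \left(H - - \frac{3}{14}\right) = - 6 \left(H + \frac{3}{14}\right) = - 6 \left(\frac{3}{14} + H\right) = - \frac{9}{7} - 6 H$)
$m{\left(t{\left(o{\left(3 - 1,1 \right)},-2 \right)},-14 \right)} 170 = \left(\left(- \frac{9}{7} - -12\right) - -14\right) 170 = \left(\left(- \frac{9}{7} + 12\right) + 14\right) 170 = \left(\frac{75}{7} + 14\right) 170 = \frac{173}{7} \cdot 170 = \frac{29410}{7}$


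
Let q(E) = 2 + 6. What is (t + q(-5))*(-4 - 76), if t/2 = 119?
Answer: -19680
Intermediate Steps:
q(E) = 8
t = 238 (t = 2*119 = 238)
(t + q(-5))*(-4 - 76) = (238 + 8)*(-4 - 76) = 246*(-80) = -19680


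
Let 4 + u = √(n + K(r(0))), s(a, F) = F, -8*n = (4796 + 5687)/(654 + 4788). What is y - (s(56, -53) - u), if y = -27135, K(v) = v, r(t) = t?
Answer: -27086 + I*√28524243/10884 ≈ -27086.0 + 0.4907*I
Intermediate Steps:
n = -10483/43536 (n = -(4796 + 5687)/(8*(654 + 4788)) = -10483/(8*5442) = -⅛*10483/5442 = -10483/43536 ≈ -0.24079)
u = -4 + I*√28524243/10884 (u = -4 + √(-10483/43536 + 0) = -4 + √(-10483/43536) = -4 + I*√28524243/10884 ≈ -4.0 + 0.4907*I)
y - (s(56, -53) - u) = -27135 - (-53 - (-4 + I*√28524243/10884)) = -27135 - (-53 + (4 - I*√28524243/10884)) = -27135 - (-49 - I*√28524243/10884) = -27135 + (49 + I*√28524243/10884) = -27086 + I*√28524243/10884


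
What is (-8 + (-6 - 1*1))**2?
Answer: 225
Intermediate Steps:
(-8 + (-6 - 1*1))**2 = (-8 + (-6 - 1))**2 = (-8 - 7)**2 = (-15)**2 = 225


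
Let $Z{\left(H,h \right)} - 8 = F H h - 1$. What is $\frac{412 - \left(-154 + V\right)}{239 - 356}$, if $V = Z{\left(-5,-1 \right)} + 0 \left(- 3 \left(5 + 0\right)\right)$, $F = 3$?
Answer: $- \frac{544}{117} \approx -4.6496$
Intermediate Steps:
$Z{\left(H,h \right)} = 7 + 3 H h$ ($Z{\left(H,h \right)} = 8 + \left(3 H h - 1\right) = 8 + \left(-1 + 3 H h\right) = 7 + 3 H h$)
$V = 22$ ($V = \left(7 + 3 \left(-5\right) \left(-1\right)\right) + 0 \left(- 3 \left(5 + 0\right)\right) = \left(7 + 15\right) + 0 \left(\left(-3\right) 5\right) = 22 + 0 \left(-15\right) = 22 + 0 = 22$)
$\frac{412 - \left(-154 + V\right)}{239 - 356} = \frac{412 + \left(154 - 22\right)}{239 - 356} = \frac{412 + \left(154 - 22\right)}{-117} = \left(412 + 132\right) \left(- \frac{1}{117}\right) = 544 \left(- \frac{1}{117}\right) = - \frac{544}{117}$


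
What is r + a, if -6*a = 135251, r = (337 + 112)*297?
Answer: 664867/6 ≈ 1.1081e+5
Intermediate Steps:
r = 133353 (r = 449*297 = 133353)
a = -135251/6 (a = -⅙*135251 = -135251/6 ≈ -22542.)
r + a = 133353 - 135251/6 = 664867/6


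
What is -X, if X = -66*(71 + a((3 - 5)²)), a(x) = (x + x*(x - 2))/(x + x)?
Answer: 4785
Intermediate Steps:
a(x) = (x + x*(-2 + x))/(2*x) (a(x) = (x + x*(-2 + x))/((2*x)) = (x + x*(-2 + x))*(1/(2*x)) = (x + x*(-2 + x))/(2*x))
X = -4785 (X = -66*(71 + (-½ + (3 - 5)²/2)) = -66*(71 + (-½ + (½)*(-2)²)) = -66*(71 + (-½ + (½)*4)) = -66*(71 + (-½ + 2)) = -66*(71 + 3/2) = -66*145/2 = -4785)
-X = -1*(-4785) = 4785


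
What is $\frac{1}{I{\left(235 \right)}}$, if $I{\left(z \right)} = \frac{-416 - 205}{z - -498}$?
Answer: $- \frac{733}{621} \approx -1.1804$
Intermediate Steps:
$I{\left(z \right)} = - \frac{621}{498 + z}$ ($I{\left(z \right)} = - \frac{621}{z + 498} = - \frac{621}{498 + z}$)
$\frac{1}{I{\left(235 \right)}} = \frac{1}{\left(-621\right) \frac{1}{498 + 235}} = \frac{1}{\left(-621\right) \frac{1}{733}} = \frac{1}{- \frac{621}{733}} = - \frac{733}{621}$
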